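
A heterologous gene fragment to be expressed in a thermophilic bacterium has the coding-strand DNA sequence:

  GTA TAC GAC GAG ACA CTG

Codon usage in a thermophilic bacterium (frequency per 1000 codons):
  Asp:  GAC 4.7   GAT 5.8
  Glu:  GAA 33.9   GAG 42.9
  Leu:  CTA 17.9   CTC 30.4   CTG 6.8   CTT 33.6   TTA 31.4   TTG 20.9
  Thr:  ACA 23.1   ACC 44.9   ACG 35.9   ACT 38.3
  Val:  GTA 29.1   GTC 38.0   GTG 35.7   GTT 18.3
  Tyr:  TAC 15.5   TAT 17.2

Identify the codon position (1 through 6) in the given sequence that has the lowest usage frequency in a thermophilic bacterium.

Codon 1 GTA (Val): 29.1 per 1000.
Codon 2 TAC (Tyr): 15.5 per 1000.
Codon 3 GAC (Asp): 4.7 per 1000.
Codon 4 GAG (Glu): 42.9 per 1000.
Codon 5 ACA (Thr): 23.1 per 1000.
Codon 6 CTG (Leu): 6.8 per 1000.
Lowest frequency is 4.7 at codon 3.

3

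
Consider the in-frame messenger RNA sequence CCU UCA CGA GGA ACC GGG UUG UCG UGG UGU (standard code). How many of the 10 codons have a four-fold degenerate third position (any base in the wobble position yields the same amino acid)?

Codon 1 CCU (Pro): third position 4-fold.
Codon 2 UCA (Ser): third position 4-fold.
Codon 3 CGA (Arg): third position 4-fold.
Codon 4 GGA (Gly): third position 4-fold.
Codon 5 ACC (Thr): third position 4-fold.
Codon 6 GGG (Gly): third position 4-fold.
Codon 7 UUG (Leu): third position 2-fold.
Codon 8 UCG (Ser): third position 4-fold.
Codon 9 UGG (Trp): third position 1-fold.
Codon 10 UGU (Cys): third position 2-fold.
Four-fold degenerate third positions: 7.

7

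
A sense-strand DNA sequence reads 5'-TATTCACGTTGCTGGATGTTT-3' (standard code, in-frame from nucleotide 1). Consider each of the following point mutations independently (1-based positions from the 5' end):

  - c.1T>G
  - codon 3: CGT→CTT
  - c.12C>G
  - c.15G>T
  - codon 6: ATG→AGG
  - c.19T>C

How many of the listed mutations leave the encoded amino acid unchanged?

0

Codon 1: TAT (Tyr) → GAT (Asp) — missense.
Codon 3: CGT (Arg) → CTT (Leu) — missense.
Codon 4: TGC (Cys) → TGG (Trp) — missense.
Codon 5: TGG (Trp) → TGT (Cys) — missense.
Codon 6: ATG (Met) → AGG (Arg) — missense.
Codon 7: TTT (Phe) → CTT (Leu) — missense.
Synonymous: 0 of 6.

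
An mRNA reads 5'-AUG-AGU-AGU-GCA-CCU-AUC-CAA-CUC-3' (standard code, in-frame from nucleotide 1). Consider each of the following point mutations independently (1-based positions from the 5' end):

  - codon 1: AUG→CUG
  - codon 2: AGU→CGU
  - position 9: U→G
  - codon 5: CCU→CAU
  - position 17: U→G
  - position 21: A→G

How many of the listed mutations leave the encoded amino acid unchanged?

Codon 1: AUG (Met) → CUG (Leu) — missense.
Codon 2: AGU (Ser) → CGU (Arg) — missense.
Codon 3: AGU (Ser) → AGG (Arg) — missense.
Codon 5: CCU (Pro) → CAU (His) — missense.
Codon 6: AUC (Ile) → AGC (Ser) — missense.
Codon 7: CAA (Gln) → CAG (Gln) — synonymous.
Synonymous: 1 of 6.

1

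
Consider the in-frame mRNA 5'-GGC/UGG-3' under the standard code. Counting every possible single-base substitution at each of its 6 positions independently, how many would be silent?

3

Codon 1 (GGC, Gly): 3 synonymous substitutions.
Codon 2 (UGG, Trp): 0 synonymous substitutions.
Total: 3 + 0 = 3.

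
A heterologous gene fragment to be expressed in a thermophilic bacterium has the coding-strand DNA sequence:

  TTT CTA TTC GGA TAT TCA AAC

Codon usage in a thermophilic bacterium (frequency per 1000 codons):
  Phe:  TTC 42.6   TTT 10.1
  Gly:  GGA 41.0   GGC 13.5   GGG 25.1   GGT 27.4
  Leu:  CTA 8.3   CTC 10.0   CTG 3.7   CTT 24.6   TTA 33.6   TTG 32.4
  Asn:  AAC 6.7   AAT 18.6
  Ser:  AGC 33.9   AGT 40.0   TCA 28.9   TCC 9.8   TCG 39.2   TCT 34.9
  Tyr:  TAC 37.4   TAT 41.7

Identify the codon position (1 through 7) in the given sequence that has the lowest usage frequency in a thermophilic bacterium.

7

Codon 1 TTT (Phe): 10.1 per 1000.
Codon 2 CTA (Leu): 8.3 per 1000.
Codon 3 TTC (Phe): 42.6 per 1000.
Codon 4 GGA (Gly): 41.0 per 1000.
Codon 5 TAT (Tyr): 41.7 per 1000.
Codon 6 TCA (Ser): 28.9 per 1000.
Codon 7 AAC (Asn): 6.7 per 1000.
Lowest frequency is 6.7 at codon 7.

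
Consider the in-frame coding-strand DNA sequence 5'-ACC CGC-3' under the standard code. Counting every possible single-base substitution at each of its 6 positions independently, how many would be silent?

Codon 1 (ACC, Thr): 3 synonymous substitutions.
Codon 2 (CGC, Arg): 3 synonymous substitutions.
Total: 3 + 3 = 6.

6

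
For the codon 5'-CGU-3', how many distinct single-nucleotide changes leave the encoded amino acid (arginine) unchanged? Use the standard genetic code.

Position 1: none → 0 synonymous.
Position 2: none → 0 synonymous.
Position 3: CGC, CGA, CGG → 3 synonymous.
Total: 0 + 0 + 3 = 3.

3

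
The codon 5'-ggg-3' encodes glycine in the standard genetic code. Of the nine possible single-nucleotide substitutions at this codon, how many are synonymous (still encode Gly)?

Position 1: none → 0 synonymous.
Position 2: none → 0 synonymous.
Position 3: GGU, GGC, GGA → 3 synonymous.
Total: 0 + 0 + 3 = 3.

3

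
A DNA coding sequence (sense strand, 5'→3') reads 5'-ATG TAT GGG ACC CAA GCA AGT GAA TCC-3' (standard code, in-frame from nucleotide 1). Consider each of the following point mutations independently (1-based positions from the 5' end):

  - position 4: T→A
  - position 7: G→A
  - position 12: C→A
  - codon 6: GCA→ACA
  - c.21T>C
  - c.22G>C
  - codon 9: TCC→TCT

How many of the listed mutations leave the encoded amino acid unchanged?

3

Codon 2: TAT (Tyr) → AAT (Asn) — missense.
Codon 3: GGG (Gly) → AGG (Arg) — missense.
Codon 4: ACC (Thr) → ACA (Thr) — synonymous.
Codon 6: GCA (Ala) → ACA (Thr) — missense.
Codon 7: AGT (Ser) → AGC (Ser) — synonymous.
Codon 8: GAA (Glu) → CAA (Gln) — missense.
Codon 9: TCC (Ser) → TCT (Ser) — synonymous.
Synonymous: 3 of 7.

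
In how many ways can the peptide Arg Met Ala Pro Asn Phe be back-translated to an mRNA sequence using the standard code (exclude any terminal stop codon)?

Arg: 6 codons.
Met: 1 codon.
Ala: 4 codons.
Pro: 4 codons.
Asn: 2 codons.
Phe: 2 codons.
6 × 1 × 4 × 4 × 2 × 2 = 384.

384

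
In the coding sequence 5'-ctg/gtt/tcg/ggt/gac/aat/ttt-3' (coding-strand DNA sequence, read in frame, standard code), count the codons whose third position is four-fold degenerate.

Codon 1 CTG (Leu): third position 4-fold.
Codon 2 GTT (Val): third position 4-fold.
Codon 3 TCG (Ser): third position 4-fold.
Codon 4 GGT (Gly): third position 4-fold.
Codon 5 GAC (Asp): third position 2-fold.
Codon 6 AAT (Asn): third position 2-fold.
Codon 7 TTT (Phe): third position 2-fold.
Four-fold degenerate third positions: 4.

4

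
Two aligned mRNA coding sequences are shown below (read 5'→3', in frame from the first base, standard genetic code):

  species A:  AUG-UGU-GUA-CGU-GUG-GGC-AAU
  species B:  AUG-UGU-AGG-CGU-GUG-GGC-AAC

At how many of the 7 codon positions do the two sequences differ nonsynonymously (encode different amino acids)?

Codon 1: AUG Met / AUG Met — identical.
Codon 2: UGU Cys / UGU Cys — identical.
Codon 3: GUA Val / AGG Arg — nonsynonymous.
Codon 4: CGU Arg / CGU Arg — identical.
Codon 5: GUG Val / GUG Val — identical.
Codon 6: GGC Gly / GGC Gly — identical.
Codon 7: AAU Asn / AAC Asn — synonymous.
Nonsynonymous differences: 1.

1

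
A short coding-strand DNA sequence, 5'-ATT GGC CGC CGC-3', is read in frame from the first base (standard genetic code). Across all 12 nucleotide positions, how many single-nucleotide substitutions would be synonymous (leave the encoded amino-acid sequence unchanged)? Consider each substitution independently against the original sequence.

Codon 1 (ATT, Ile): 2 synonymous substitutions.
Codon 2 (GGC, Gly): 3 synonymous substitutions.
Codon 3 (CGC, Arg): 3 synonymous substitutions.
Codon 4 (CGC, Arg): 3 synonymous substitutions.
Total: 2 + 3 + 3 + 3 = 11.

11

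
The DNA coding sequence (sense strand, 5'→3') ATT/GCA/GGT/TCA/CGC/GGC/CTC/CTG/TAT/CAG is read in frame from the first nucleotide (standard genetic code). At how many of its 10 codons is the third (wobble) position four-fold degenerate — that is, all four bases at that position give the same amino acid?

7

Codon 1 ATT (Ile): third position 3-fold.
Codon 2 GCA (Ala): third position 4-fold.
Codon 3 GGT (Gly): third position 4-fold.
Codon 4 TCA (Ser): third position 4-fold.
Codon 5 CGC (Arg): third position 4-fold.
Codon 6 GGC (Gly): third position 4-fold.
Codon 7 CTC (Leu): third position 4-fold.
Codon 8 CTG (Leu): third position 4-fold.
Codon 9 TAT (Tyr): third position 2-fold.
Codon 10 CAG (Gln): third position 2-fold.
Four-fold degenerate third positions: 7.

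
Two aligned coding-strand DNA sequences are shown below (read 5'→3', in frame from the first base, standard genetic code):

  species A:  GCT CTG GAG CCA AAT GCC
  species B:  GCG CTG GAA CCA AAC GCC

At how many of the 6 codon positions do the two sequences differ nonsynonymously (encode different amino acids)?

Codon 1: GCT Ala / GCG Ala — synonymous.
Codon 2: CTG Leu / CTG Leu — identical.
Codon 3: GAG Glu / GAA Glu — synonymous.
Codon 4: CCA Pro / CCA Pro — identical.
Codon 5: AAT Asn / AAC Asn — synonymous.
Codon 6: GCC Ala / GCC Ala — identical.
Nonsynonymous differences: 0.

0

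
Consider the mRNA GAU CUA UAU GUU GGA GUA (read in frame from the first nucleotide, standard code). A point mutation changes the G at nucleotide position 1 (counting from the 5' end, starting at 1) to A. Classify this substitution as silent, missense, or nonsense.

Position 1 falls in codon 1: GAU → Asp.
After the substitution the codon is AAU → Asn.
Asp ≠ Asn, so this is a missense mutation.

missense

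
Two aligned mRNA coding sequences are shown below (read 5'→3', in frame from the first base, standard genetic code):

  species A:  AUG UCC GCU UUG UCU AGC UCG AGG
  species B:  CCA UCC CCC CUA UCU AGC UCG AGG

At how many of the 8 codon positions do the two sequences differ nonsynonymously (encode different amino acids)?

Codon 1: AUG Met / CCA Pro — nonsynonymous.
Codon 2: UCC Ser / UCC Ser — identical.
Codon 3: GCU Ala / CCC Pro — nonsynonymous.
Codon 4: UUG Leu / CUA Leu — synonymous.
Codon 5: UCU Ser / UCU Ser — identical.
Codon 6: AGC Ser / AGC Ser — identical.
Codon 7: UCG Ser / UCG Ser — identical.
Codon 8: AGG Arg / AGG Arg — identical.
Nonsynonymous differences: 2.

2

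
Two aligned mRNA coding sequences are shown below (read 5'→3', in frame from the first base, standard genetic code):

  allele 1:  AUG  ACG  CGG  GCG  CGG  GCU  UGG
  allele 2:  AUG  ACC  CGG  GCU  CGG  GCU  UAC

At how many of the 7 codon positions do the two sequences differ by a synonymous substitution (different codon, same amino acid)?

Codon 1: AUG Met / AUG Met — identical.
Codon 2: ACG Thr / ACC Thr — synonymous.
Codon 3: CGG Arg / CGG Arg — identical.
Codon 4: GCG Ala / GCU Ala — synonymous.
Codon 5: CGG Arg / CGG Arg — identical.
Codon 6: GCU Ala / GCU Ala — identical.
Codon 7: UGG Trp / UAC Tyr — nonsynonymous.
Synonymous differences: 2.

2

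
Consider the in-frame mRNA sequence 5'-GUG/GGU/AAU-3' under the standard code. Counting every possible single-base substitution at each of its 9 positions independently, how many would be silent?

7

Codon 1 (GUG, Val): 3 synonymous substitutions.
Codon 2 (GGU, Gly): 3 synonymous substitutions.
Codon 3 (AAU, Asn): 1 synonymous substitution.
Total: 3 + 3 + 1 = 7.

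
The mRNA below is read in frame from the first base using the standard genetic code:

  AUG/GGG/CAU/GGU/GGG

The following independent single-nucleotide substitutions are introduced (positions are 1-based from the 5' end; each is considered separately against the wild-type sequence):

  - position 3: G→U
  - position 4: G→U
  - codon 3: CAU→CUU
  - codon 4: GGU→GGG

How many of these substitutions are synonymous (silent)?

Codon 1: AUG (Met) → AUU (Ile) — missense.
Codon 2: GGG (Gly) → UGG (Trp) — missense.
Codon 3: CAU (His) → CUU (Leu) — missense.
Codon 4: GGU (Gly) → GGG (Gly) — synonymous.
Synonymous: 1 of 4.

1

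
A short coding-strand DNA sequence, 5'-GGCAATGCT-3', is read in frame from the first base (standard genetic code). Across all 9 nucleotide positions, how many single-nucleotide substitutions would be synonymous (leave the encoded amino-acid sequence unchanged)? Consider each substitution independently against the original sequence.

Codon 1 (GGC, Gly): 3 synonymous substitutions.
Codon 2 (AAT, Asn): 1 synonymous substitution.
Codon 3 (GCT, Ala): 3 synonymous substitutions.
Total: 3 + 1 + 3 = 7.

7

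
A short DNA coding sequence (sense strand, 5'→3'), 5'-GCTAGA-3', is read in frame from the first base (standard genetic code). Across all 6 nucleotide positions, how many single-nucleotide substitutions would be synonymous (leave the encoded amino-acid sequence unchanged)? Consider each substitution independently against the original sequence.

Codon 1 (GCT, Ala): 3 synonymous substitutions.
Codon 2 (AGA, Arg): 2 synonymous substitutions.
Total: 3 + 2 = 5.

5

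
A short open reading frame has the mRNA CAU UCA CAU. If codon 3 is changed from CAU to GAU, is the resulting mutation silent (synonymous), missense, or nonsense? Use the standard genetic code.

Position 7 falls in codon 3: CAU → His.
After the substitution the codon is GAU → Asp.
His ≠ Asp, so this is a missense mutation.

missense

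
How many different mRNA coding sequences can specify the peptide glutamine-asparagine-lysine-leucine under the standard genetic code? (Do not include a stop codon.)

Gln: 2 codons.
Asn: 2 codons.
Lys: 2 codons.
Leu: 6 codons.
2 × 2 × 2 × 6 = 48.

48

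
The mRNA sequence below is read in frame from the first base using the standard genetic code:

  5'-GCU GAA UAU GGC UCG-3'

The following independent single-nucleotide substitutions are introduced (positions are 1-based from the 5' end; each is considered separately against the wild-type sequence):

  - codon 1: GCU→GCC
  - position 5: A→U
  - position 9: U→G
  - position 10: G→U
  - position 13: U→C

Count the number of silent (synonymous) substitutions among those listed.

Codon 1: GCU (Ala) → GCC (Ala) — synonymous.
Codon 2: GAA (Glu) → GUA (Val) — missense.
Codon 3: UAU (Tyr) → UAG (Stop) — nonsense.
Codon 4: GGC (Gly) → UGC (Cys) — missense.
Codon 5: UCG (Ser) → CCG (Pro) — missense.
Synonymous: 1 of 5.

1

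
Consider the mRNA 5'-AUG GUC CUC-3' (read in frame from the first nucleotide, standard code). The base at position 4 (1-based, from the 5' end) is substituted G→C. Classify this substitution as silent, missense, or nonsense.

Position 4 falls in codon 2: GUC → Val.
After the substitution the codon is CUC → Leu.
Val ≠ Leu, so this is a missense mutation.

missense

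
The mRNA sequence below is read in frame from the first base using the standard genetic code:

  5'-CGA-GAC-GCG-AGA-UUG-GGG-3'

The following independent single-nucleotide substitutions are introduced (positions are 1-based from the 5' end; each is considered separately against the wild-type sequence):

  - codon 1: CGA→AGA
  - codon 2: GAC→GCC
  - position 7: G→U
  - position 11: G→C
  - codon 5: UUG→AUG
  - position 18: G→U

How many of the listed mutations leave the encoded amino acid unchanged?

2

Codon 1: CGA (Arg) → AGA (Arg) — synonymous.
Codon 2: GAC (Asp) → GCC (Ala) — missense.
Codon 3: GCG (Ala) → UCG (Ser) — missense.
Codon 4: AGA (Arg) → ACA (Thr) — missense.
Codon 5: UUG (Leu) → AUG (Met) — missense.
Codon 6: GGG (Gly) → GGU (Gly) — synonymous.
Synonymous: 2 of 6.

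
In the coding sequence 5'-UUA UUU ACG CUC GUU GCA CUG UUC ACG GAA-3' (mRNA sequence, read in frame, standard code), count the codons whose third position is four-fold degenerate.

Codon 1 UUA (Leu): third position 2-fold.
Codon 2 UUU (Phe): third position 2-fold.
Codon 3 ACG (Thr): third position 4-fold.
Codon 4 CUC (Leu): third position 4-fold.
Codon 5 GUU (Val): third position 4-fold.
Codon 6 GCA (Ala): third position 4-fold.
Codon 7 CUG (Leu): third position 4-fold.
Codon 8 UUC (Phe): third position 2-fold.
Codon 9 ACG (Thr): third position 4-fold.
Codon 10 GAA (Glu): third position 2-fold.
Four-fold degenerate third positions: 6.

6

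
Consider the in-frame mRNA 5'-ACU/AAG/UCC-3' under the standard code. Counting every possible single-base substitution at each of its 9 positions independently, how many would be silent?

Codon 1 (ACU, Thr): 3 synonymous substitutions.
Codon 2 (AAG, Lys): 1 synonymous substitution.
Codon 3 (UCC, Ser): 3 synonymous substitutions.
Total: 3 + 1 + 3 = 7.

7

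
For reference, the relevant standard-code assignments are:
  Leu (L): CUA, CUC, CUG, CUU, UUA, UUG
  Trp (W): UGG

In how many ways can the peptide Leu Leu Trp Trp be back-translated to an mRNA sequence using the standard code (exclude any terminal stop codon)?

Leu: 6 codons.
Leu: 6 codons.
Trp: 1 codon.
Trp: 1 codon.
6 × 6 × 1 × 1 = 36.

36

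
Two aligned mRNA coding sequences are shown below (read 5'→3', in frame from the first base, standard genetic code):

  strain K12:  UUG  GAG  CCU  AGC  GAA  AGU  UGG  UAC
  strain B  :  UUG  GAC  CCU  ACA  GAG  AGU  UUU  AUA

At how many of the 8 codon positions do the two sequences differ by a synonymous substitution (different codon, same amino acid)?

Codon 1: UUG Leu / UUG Leu — identical.
Codon 2: GAG Glu / GAC Asp — nonsynonymous.
Codon 3: CCU Pro / CCU Pro — identical.
Codon 4: AGC Ser / ACA Thr — nonsynonymous.
Codon 5: GAA Glu / GAG Glu — synonymous.
Codon 6: AGU Ser / AGU Ser — identical.
Codon 7: UGG Trp / UUU Phe — nonsynonymous.
Codon 8: UAC Tyr / AUA Ile — nonsynonymous.
Synonymous differences: 1.

1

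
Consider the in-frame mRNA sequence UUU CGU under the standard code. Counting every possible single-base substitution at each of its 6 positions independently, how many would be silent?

4

Codon 1 (UUU, Phe): 1 synonymous substitution.
Codon 2 (CGU, Arg): 3 synonymous substitutions.
Total: 1 + 3 = 4.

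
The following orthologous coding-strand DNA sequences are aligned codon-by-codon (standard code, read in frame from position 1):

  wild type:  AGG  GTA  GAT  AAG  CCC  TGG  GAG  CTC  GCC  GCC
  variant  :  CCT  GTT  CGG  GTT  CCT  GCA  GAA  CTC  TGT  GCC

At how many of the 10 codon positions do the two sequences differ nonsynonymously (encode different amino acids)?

Codon 1: AGG Arg / CCT Pro — nonsynonymous.
Codon 2: GTA Val / GTT Val — synonymous.
Codon 3: GAT Asp / CGG Arg — nonsynonymous.
Codon 4: AAG Lys / GTT Val — nonsynonymous.
Codon 5: CCC Pro / CCT Pro — synonymous.
Codon 6: TGG Trp / GCA Ala — nonsynonymous.
Codon 7: GAG Glu / GAA Glu — synonymous.
Codon 8: CTC Leu / CTC Leu — identical.
Codon 9: GCC Ala / TGT Cys — nonsynonymous.
Codon 10: GCC Ala / GCC Ala — identical.
Nonsynonymous differences: 5.

5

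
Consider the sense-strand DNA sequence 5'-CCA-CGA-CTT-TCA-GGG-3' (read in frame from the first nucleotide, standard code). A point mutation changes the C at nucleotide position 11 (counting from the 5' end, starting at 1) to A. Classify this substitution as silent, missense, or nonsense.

Position 11 falls in codon 4: TCA → Ser.
After the substitution the codon is TAA → Stop.
The new codon is a stop codon, so this is a nonsense mutation.

nonsense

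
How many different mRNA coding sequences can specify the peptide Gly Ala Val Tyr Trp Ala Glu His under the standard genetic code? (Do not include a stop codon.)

2048

Gly: 4 codons.
Ala: 4 codons.
Val: 4 codons.
Tyr: 2 codons.
Trp: 1 codon.
Ala: 4 codons.
Glu: 2 codons.
His: 2 codons.
4 × 4 × 4 × 2 × 1 × 4 × 2 × 2 = 2048.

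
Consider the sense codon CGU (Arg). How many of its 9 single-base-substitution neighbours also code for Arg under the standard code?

Position 1: none → 0 synonymous.
Position 2: none → 0 synonymous.
Position 3: CGC, CGA, CGG → 3 synonymous.
Total: 0 + 0 + 3 = 3.

3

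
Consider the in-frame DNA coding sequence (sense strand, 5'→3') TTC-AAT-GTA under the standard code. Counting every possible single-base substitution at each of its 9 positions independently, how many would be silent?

Codon 1 (TTC, Phe): 1 synonymous substitution.
Codon 2 (AAT, Asn): 1 synonymous substitution.
Codon 3 (GTA, Val): 3 synonymous substitutions.
Total: 1 + 1 + 3 = 5.

5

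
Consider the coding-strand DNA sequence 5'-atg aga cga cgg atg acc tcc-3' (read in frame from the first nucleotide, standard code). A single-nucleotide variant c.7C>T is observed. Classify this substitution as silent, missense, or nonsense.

nonsense

Position 7 falls in codon 3: CGA → Arg.
After the substitution the codon is TGA → Stop.
The new codon is a stop codon, so this is a nonsense mutation.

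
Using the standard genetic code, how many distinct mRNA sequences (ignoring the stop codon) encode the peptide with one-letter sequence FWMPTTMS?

Phe: 2 codons.
Trp: 1 codon.
Met: 1 codon.
Pro: 4 codons.
Thr: 4 codons.
Thr: 4 codons.
Met: 1 codon.
Ser: 6 codons.
2 × 1 × 1 × 4 × 4 × 4 × 1 × 6 = 768.

768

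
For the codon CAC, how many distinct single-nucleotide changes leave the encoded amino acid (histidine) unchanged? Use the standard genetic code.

Position 1: none → 0 synonymous.
Position 2: none → 0 synonymous.
Position 3: CAT → 1 synonymous.
Total: 0 + 0 + 1 = 1.

1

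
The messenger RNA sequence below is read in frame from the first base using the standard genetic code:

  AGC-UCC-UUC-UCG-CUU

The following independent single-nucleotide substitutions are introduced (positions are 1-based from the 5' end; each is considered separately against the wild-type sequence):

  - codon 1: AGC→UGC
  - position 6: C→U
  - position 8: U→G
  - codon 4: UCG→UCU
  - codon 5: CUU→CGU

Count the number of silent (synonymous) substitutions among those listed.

Codon 1: AGC (Ser) → UGC (Cys) — missense.
Codon 2: UCC (Ser) → UCU (Ser) — synonymous.
Codon 3: UUC (Phe) → UGC (Cys) — missense.
Codon 4: UCG (Ser) → UCU (Ser) — synonymous.
Codon 5: CUU (Leu) → CGU (Arg) — missense.
Synonymous: 2 of 5.

2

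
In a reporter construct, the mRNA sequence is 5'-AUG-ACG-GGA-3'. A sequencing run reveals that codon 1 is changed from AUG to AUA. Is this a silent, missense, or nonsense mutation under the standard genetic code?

Position 3 falls in codon 1: AUG → Met.
After the substitution the codon is AUA → Ile.
Met ≠ Ile, so this is a missense mutation.

missense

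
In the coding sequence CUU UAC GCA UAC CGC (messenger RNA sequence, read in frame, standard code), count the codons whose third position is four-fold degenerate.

Codon 1 CUU (Leu): third position 4-fold.
Codon 2 UAC (Tyr): third position 2-fold.
Codon 3 GCA (Ala): third position 4-fold.
Codon 4 UAC (Tyr): third position 2-fold.
Codon 5 CGC (Arg): third position 4-fold.
Four-fold degenerate third positions: 3.

3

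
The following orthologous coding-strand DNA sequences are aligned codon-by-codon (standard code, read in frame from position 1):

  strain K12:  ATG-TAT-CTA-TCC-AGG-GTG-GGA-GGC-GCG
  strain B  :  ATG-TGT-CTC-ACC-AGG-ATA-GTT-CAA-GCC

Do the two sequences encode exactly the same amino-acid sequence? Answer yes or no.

no

Codon 1: ATG Met / ATG Met — identical.
Codon 2: TAT Tyr / TGT Cys — nonsynonymous.
Codon 3: CTA Leu / CTC Leu — synonymous.
Codon 4: TCC Ser / ACC Thr — nonsynonymous.
Codon 5: AGG Arg / AGG Arg — identical.
Codon 6: GTG Val / ATA Ile — nonsynonymous.
Codon 7: GGA Gly / GTT Val — nonsynonymous.
Codon 8: GGC Gly / CAA Gln — nonsynonymous.
Codon 9: GCG Ala / GCC Ala — synonymous.
Nonsynonymous differences: 5 → different protein.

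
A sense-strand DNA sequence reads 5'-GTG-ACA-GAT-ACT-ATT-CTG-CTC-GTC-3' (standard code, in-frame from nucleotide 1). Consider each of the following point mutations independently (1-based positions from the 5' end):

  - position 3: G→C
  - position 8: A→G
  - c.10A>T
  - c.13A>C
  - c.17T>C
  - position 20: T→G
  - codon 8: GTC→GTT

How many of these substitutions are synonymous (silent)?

Codon 1: GTG (Val) → GTC (Val) — synonymous.
Codon 3: GAT (Asp) → GGT (Gly) — missense.
Codon 4: ACT (Thr) → TCT (Ser) — missense.
Codon 5: ATT (Ile) → CTT (Leu) — missense.
Codon 6: CTG (Leu) → CCG (Pro) — missense.
Codon 7: CTC (Leu) → CGC (Arg) — missense.
Codon 8: GTC (Val) → GTT (Val) — synonymous.
Synonymous: 2 of 7.

2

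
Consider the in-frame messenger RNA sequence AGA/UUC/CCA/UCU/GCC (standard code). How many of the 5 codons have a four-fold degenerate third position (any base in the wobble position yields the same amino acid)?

3

Codon 1 AGA (Arg): third position 2-fold.
Codon 2 UUC (Phe): third position 2-fold.
Codon 3 CCA (Pro): third position 4-fold.
Codon 4 UCU (Ser): third position 4-fold.
Codon 5 GCC (Ala): third position 4-fold.
Four-fold degenerate third positions: 3.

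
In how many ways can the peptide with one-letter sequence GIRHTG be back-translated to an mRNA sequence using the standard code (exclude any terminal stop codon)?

Gly: 4 codons.
Ile: 3 codons.
Arg: 6 codons.
His: 2 codons.
Thr: 4 codons.
Gly: 4 codons.
4 × 3 × 6 × 2 × 4 × 4 = 2304.

2304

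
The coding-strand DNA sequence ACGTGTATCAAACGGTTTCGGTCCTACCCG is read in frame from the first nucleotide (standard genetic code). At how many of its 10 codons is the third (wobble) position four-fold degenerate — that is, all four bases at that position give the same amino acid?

Codon 1 ACG (Thr): third position 4-fold.
Codon 2 TGT (Cys): third position 2-fold.
Codon 3 ATC (Ile): third position 3-fold.
Codon 4 AAA (Lys): third position 2-fold.
Codon 5 CGG (Arg): third position 4-fold.
Codon 6 TTT (Phe): third position 2-fold.
Codon 7 CGG (Arg): third position 4-fold.
Codon 8 TCC (Ser): third position 4-fold.
Codon 9 TAC (Tyr): third position 2-fold.
Codon 10 CCG (Pro): third position 4-fold.
Four-fold degenerate third positions: 5.

5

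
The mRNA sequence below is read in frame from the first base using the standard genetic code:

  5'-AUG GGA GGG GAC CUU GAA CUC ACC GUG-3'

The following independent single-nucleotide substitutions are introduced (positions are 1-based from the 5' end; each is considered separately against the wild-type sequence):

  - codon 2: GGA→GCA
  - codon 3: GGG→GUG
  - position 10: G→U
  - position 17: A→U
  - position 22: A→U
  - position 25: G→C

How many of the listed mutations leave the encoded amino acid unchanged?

0

Codon 2: GGA (Gly) → GCA (Ala) — missense.
Codon 3: GGG (Gly) → GUG (Val) — missense.
Codon 4: GAC (Asp) → UAC (Tyr) — missense.
Codon 6: GAA (Glu) → GUA (Val) — missense.
Codon 8: ACC (Thr) → UCC (Ser) — missense.
Codon 9: GUG (Val) → CUG (Leu) — missense.
Synonymous: 0 of 6.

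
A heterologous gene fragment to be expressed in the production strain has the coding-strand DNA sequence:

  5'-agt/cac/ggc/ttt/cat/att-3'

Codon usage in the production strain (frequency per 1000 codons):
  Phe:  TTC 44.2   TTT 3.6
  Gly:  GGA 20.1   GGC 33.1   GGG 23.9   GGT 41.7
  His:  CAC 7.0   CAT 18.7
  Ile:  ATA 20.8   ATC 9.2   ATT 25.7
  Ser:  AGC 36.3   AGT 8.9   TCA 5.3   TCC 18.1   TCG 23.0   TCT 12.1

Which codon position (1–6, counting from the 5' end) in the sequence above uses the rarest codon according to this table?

Codon 1 AGT (Ser): 8.9 per 1000.
Codon 2 CAC (His): 7.0 per 1000.
Codon 3 GGC (Gly): 33.1 per 1000.
Codon 4 TTT (Phe): 3.6 per 1000.
Codon 5 CAT (His): 18.7 per 1000.
Codon 6 ATT (Ile): 25.7 per 1000.
Lowest frequency is 3.6 at codon 4.

4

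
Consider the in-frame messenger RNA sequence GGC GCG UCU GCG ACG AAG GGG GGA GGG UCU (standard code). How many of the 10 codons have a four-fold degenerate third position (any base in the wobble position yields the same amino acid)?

Codon 1 GGC (Gly): third position 4-fold.
Codon 2 GCG (Ala): third position 4-fold.
Codon 3 UCU (Ser): third position 4-fold.
Codon 4 GCG (Ala): third position 4-fold.
Codon 5 ACG (Thr): third position 4-fold.
Codon 6 AAG (Lys): third position 2-fold.
Codon 7 GGG (Gly): third position 4-fold.
Codon 8 GGA (Gly): third position 4-fold.
Codon 9 GGG (Gly): third position 4-fold.
Codon 10 UCU (Ser): third position 4-fold.
Four-fold degenerate third positions: 9.

9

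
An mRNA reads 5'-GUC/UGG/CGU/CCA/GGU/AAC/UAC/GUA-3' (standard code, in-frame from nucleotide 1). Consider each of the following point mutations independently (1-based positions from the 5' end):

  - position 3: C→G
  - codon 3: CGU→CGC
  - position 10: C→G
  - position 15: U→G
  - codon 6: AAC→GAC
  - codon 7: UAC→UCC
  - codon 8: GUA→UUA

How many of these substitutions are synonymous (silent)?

3

Codon 1: GUC (Val) → GUG (Val) — synonymous.
Codon 3: CGU (Arg) → CGC (Arg) — synonymous.
Codon 4: CCA (Pro) → GCA (Ala) — missense.
Codon 5: GGU (Gly) → GGG (Gly) — synonymous.
Codon 6: AAC (Asn) → GAC (Asp) — missense.
Codon 7: UAC (Tyr) → UCC (Ser) — missense.
Codon 8: GUA (Val) → UUA (Leu) — missense.
Synonymous: 3 of 7.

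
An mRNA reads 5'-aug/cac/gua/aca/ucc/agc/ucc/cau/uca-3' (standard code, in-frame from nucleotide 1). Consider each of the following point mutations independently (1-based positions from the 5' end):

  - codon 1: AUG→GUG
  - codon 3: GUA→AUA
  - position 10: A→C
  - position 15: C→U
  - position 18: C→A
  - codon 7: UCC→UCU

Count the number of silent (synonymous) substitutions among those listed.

2

Codon 1: AUG (Met) → GUG (Val) — missense.
Codon 3: GUA (Val) → AUA (Ile) — missense.
Codon 4: ACA (Thr) → CCA (Pro) — missense.
Codon 5: UCC (Ser) → UCU (Ser) — synonymous.
Codon 6: AGC (Ser) → AGA (Arg) — missense.
Codon 7: UCC (Ser) → UCU (Ser) — synonymous.
Synonymous: 2 of 6.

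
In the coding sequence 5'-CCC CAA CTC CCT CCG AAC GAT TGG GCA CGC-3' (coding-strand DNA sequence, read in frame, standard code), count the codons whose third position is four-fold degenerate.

6

Codon 1 CCC (Pro): third position 4-fold.
Codon 2 CAA (Gln): third position 2-fold.
Codon 3 CTC (Leu): third position 4-fold.
Codon 4 CCT (Pro): third position 4-fold.
Codon 5 CCG (Pro): third position 4-fold.
Codon 6 AAC (Asn): third position 2-fold.
Codon 7 GAT (Asp): third position 2-fold.
Codon 8 TGG (Trp): third position 1-fold.
Codon 9 GCA (Ala): third position 4-fold.
Codon 10 CGC (Arg): third position 4-fold.
Four-fold degenerate third positions: 6.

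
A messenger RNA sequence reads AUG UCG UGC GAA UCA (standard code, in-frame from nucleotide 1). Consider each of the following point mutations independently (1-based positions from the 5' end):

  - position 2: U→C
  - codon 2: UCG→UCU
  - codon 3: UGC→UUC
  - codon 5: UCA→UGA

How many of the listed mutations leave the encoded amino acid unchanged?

Codon 1: AUG (Met) → ACG (Thr) — missense.
Codon 2: UCG (Ser) → UCU (Ser) — synonymous.
Codon 3: UGC (Cys) → UUC (Phe) — missense.
Codon 5: UCA (Ser) → UGA (Stop) — nonsense.
Synonymous: 1 of 4.

1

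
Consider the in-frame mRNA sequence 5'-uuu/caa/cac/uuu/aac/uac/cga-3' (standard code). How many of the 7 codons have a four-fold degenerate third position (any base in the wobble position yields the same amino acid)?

1

Codon 1 UUU (Phe): third position 2-fold.
Codon 2 CAA (Gln): third position 2-fold.
Codon 3 CAC (His): third position 2-fold.
Codon 4 UUU (Phe): third position 2-fold.
Codon 5 AAC (Asn): third position 2-fold.
Codon 6 UAC (Tyr): third position 2-fold.
Codon 7 CGA (Arg): third position 4-fold.
Four-fold degenerate third positions: 1.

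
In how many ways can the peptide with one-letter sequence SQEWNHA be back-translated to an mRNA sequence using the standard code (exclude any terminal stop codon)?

Ser: 6 codons.
Gln: 2 codons.
Glu: 2 codons.
Trp: 1 codon.
Asn: 2 codons.
His: 2 codons.
Ala: 4 codons.
6 × 2 × 2 × 1 × 2 × 2 × 4 = 384.

384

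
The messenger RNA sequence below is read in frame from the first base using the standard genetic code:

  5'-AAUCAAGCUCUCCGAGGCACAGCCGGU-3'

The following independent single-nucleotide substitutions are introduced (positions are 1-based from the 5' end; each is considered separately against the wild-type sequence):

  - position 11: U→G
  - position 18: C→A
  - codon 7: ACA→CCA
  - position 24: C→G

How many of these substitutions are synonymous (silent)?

2

Codon 4: CUC (Leu) → CGC (Arg) — missense.
Codon 6: GGC (Gly) → GGA (Gly) — synonymous.
Codon 7: ACA (Thr) → CCA (Pro) — missense.
Codon 8: GCC (Ala) → GCG (Ala) — synonymous.
Synonymous: 2 of 4.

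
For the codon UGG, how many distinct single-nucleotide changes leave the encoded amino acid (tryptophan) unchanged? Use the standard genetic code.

0

Position 1: none → 0 synonymous.
Position 2: none → 0 synonymous.
Position 3: none → 0 synonymous.
Total: 0 + 0 + 0 = 0.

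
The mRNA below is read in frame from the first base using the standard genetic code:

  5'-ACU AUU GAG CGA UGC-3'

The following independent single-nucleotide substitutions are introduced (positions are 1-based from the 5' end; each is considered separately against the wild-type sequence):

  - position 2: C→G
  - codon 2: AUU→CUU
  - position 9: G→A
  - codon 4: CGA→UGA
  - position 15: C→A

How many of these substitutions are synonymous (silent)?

Codon 1: ACU (Thr) → AGU (Ser) — missense.
Codon 2: AUU (Ile) → CUU (Leu) — missense.
Codon 3: GAG (Glu) → GAA (Glu) — synonymous.
Codon 4: CGA (Arg) → UGA (Stop) — nonsense.
Codon 5: UGC (Cys) → UGA (Stop) — nonsense.
Synonymous: 1 of 5.

1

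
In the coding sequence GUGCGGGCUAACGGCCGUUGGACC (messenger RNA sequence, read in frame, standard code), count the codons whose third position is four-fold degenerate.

Codon 1 GUG (Val): third position 4-fold.
Codon 2 CGG (Arg): third position 4-fold.
Codon 3 GCU (Ala): third position 4-fold.
Codon 4 AAC (Asn): third position 2-fold.
Codon 5 GGC (Gly): third position 4-fold.
Codon 6 CGU (Arg): third position 4-fold.
Codon 7 UGG (Trp): third position 1-fold.
Codon 8 ACC (Thr): third position 4-fold.
Four-fold degenerate third positions: 6.

6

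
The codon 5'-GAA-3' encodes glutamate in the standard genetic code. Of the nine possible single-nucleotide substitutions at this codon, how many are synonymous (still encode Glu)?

1

Position 1: none → 0 synonymous.
Position 2: none → 0 synonymous.
Position 3: GAG → 1 synonymous.
Total: 0 + 0 + 1 = 1.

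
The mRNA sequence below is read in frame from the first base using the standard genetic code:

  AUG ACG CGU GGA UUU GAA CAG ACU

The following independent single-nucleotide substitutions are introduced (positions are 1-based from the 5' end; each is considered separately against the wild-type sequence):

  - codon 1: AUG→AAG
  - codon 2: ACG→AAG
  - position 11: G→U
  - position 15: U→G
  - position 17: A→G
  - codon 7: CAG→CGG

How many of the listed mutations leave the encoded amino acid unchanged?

Codon 1: AUG (Met) → AAG (Lys) — missense.
Codon 2: ACG (Thr) → AAG (Lys) — missense.
Codon 4: GGA (Gly) → GUA (Val) — missense.
Codon 5: UUU (Phe) → UUG (Leu) — missense.
Codon 6: GAA (Glu) → GGA (Gly) — missense.
Codon 7: CAG (Gln) → CGG (Arg) — missense.
Synonymous: 0 of 6.

0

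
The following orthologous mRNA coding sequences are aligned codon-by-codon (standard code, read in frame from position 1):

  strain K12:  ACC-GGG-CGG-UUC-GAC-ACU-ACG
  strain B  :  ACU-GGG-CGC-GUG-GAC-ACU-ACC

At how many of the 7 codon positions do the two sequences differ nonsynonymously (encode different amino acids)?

Codon 1: ACC Thr / ACU Thr — synonymous.
Codon 2: GGG Gly / GGG Gly — identical.
Codon 3: CGG Arg / CGC Arg — synonymous.
Codon 4: UUC Phe / GUG Val — nonsynonymous.
Codon 5: GAC Asp / GAC Asp — identical.
Codon 6: ACU Thr / ACU Thr — identical.
Codon 7: ACG Thr / ACC Thr — synonymous.
Nonsynonymous differences: 1.

1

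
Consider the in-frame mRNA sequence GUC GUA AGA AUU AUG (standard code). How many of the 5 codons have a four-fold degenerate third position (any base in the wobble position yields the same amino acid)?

2

Codon 1 GUC (Val): third position 4-fold.
Codon 2 GUA (Val): third position 4-fold.
Codon 3 AGA (Arg): third position 2-fold.
Codon 4 AUU (Ile): third position 3-fold.
Codon 5 AUG (Met): third position 1-fold.
Four-fold degenerate third positions: 2.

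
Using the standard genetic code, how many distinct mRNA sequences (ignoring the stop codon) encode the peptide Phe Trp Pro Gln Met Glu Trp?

32

Phe: 2 codons.
Trp: 1 codon.
Pro: 4 codons.
Gln: 2 codons.
Met: 1 codon.
Glu: 2 codons.
Trp: 1 codon.
2 × 1 × 4 × 2 × 1 × 2 × 1 = 32.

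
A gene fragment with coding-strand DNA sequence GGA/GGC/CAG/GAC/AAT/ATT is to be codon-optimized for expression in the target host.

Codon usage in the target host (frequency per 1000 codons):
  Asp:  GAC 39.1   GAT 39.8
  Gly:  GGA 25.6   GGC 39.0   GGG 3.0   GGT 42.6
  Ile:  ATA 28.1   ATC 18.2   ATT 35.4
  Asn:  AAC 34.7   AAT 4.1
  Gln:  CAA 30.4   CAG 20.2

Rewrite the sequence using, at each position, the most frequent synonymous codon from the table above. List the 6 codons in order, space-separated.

GGT GGT CAA GAT AAC ATT

Codon 1 (Gly): best is GGT at 42.6.
Codon 2 (Gly): best is GGT at 42.6.
Codon 3 (Gln): best is CAA at 30.4.
Codon 4 (Asp): best is GAT at 39.8.
Codon 5 (Asn): best is AAC at 34.7.
Codon 6 (Ile): best is ATT at 35.4.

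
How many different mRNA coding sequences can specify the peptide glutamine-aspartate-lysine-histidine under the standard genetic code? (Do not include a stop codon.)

16

Gln: 2 codons.
Asp: 2 codons.
Lys: 2 codons.
His: 2 codons.
2 × 2 × 2 × 2 = 16.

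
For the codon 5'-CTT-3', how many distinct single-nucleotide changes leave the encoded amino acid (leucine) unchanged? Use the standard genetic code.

Position 1: none → 0 synonymous.
Position 2: none → 0 synonymous.
Position 3: CTC, CTA, CTG → 3 synonymous.
Total: 0 + 0 + 3 = 3.

3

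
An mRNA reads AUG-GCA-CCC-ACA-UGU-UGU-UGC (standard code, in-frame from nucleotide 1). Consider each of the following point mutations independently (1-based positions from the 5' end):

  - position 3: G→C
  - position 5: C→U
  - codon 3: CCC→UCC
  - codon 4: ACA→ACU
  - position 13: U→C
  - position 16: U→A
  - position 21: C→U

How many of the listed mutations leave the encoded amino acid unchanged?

Codon 1: AUG (Met) → AUC (Ile) — missense.
Codon 2: GCA (Ala) → GUA (Val) — missense.
Codon 3: CCC (Pro) → UCC (Ser) — missense.
Codon 4: ACA (Thr) → ACU (Thr) — synonymous.
Codon 5: UGU (Cys) → CGU (Arg) — missense.
Codon 6: UGU (Cys) → AGU (Ser) — missense.
Codon 7: UGC (Cys) → UGU (Cys) — synonymous.
Synonymous: 2 of 7.

2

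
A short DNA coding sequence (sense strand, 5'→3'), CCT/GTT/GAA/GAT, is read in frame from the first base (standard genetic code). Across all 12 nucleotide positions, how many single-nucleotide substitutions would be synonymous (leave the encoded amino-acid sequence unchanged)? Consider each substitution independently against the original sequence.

8

Codon 1 (CCT, Pro): 3 synonymous substitutions.
Codon 2 (GTT, Val): 3 synonymous substitutions.
Codon 3 (GAA, Glu): 1 synonymous substitution.
Codon 4 (GAT, Asp): 1 synonymous substitution.
Total: 3 + 3 + 1 + 1 = 8.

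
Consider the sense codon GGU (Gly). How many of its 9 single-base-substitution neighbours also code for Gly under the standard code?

Position 1: none → 0 synonymous.
Position 2: none → 0 synonymous.
Position 3: GGC, GGA, GGG → 3 synonymous.
Total: 0 + 0 + 3 = 3.

3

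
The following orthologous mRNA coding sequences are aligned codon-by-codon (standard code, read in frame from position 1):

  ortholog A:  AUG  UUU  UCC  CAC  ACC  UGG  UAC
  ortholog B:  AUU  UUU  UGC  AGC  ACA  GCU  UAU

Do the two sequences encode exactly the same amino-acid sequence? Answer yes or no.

Codon 1: AUG Met / AUU Ile — nonsynonymous.
Codon 2: UUU Phe / UUU Phe — identical.
Codon 3: UCC Ser / UGC Cys — nonsynonymous.
Codon 4: CAC His / AGC Ser — nonsynonymous.
Codon 5: ACC Thr / ACA Thr — synonymous.
Codon 6: UGG Trp / GCU Ala — nonsynonymous.
Codon 7: UAC Tyr / UAU Tyr — synonymous.
Nonsynonymous differences: 4 → different protein.

no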